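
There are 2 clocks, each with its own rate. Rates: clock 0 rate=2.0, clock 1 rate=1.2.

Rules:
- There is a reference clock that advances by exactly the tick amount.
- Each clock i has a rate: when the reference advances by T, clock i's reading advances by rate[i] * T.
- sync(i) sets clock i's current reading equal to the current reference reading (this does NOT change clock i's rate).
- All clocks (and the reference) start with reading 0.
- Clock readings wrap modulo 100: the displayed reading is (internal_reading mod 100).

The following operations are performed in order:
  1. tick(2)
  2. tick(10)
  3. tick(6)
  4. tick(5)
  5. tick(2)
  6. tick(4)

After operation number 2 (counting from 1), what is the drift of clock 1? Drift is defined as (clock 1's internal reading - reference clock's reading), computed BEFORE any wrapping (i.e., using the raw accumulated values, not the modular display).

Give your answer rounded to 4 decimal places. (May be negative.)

Answer: 2.4000

Derivation:
After op 1 tick(2): ref=2.0000 raw=[4.0000 2.4000]
After op 2 tick(10): ref=12.0000 raw=[24.0000 14.4000]
Drift of clock 1 after op 2: 14.4000 - 12.0000 = 2.4000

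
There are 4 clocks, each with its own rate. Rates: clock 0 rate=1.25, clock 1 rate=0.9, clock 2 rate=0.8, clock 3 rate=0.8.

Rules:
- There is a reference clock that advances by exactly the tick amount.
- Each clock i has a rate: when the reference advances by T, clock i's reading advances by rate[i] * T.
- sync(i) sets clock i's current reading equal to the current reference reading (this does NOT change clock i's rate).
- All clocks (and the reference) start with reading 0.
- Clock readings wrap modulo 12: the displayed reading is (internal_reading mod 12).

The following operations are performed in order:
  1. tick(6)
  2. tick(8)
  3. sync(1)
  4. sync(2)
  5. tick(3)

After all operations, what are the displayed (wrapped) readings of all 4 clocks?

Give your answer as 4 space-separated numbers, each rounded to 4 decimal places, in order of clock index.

After op 1 tick(6): ref=6.0000 raw=[7.5000 5.4000 4.8000 4.8000]
After op 2 tick(8): ref=14.0000 raw=[17.5000 12.6000 11.2000 11.2000]
After op 3 sync(1): ref=14.0000 raw=[17.5000 14.0000 11.2000 11.2000]
After op 4 sync(2): ref=14.0000 raw=[17.5000 14.0000 14.0000 11.2000]
After op 5 tick(3): ref=17.0000 raw=[21.2500 16.7000 16.4000 13.6000]
Wrap final raw readings (mod 12): 21.2500 mod 12 = 9.2500; 16.7000 mod 12 = 4.7000; 16.4000 mod 12 = 4.4000; 13.6000 mod 12 = 1.6000

Answer: 9.2500 4.7000 4.4000 1.6000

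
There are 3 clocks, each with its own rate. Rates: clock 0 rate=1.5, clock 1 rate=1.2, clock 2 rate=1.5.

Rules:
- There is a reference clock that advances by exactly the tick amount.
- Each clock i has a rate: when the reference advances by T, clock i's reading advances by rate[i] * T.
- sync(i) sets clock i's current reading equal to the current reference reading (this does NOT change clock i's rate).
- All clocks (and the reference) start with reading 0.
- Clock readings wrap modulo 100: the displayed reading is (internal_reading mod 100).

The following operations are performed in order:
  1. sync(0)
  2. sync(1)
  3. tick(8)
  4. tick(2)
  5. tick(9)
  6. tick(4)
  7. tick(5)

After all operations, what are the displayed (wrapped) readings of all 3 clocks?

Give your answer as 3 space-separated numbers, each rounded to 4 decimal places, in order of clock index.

After op 1 sync(0): ref=0.0000 raw=[0.0000 0.0000 0.0000]
After op 2 sync(1): ref=0.0000 raw=[0.0000 0.0000 0.0000]
After op 3 tick(8): ref=8.0000 raw=[12.0000 9.6000 12.0000]
After op 4 tick(2): ref=10.0000 raw=[15.0000 12.0000 15.0000]
After op 5 tick(9): ref=19.0000 raw=[28.5000 22.8000 28.5000]
After op 6 tick(4): ref=23.0000 raw=[34.5000 27.6000 34.5000]
After op 7 tick(5): ref=28.0000 raw=[42.0000 33.6000 42.0000]
Wrap final raw readings (mod 100): 42.0000 mod 100 = 42.0000; 33.6000 mod 100 = 33.6000; 42.0000 mod 100 = 42.0000

Answer: 42.0000 33.6000 42.0000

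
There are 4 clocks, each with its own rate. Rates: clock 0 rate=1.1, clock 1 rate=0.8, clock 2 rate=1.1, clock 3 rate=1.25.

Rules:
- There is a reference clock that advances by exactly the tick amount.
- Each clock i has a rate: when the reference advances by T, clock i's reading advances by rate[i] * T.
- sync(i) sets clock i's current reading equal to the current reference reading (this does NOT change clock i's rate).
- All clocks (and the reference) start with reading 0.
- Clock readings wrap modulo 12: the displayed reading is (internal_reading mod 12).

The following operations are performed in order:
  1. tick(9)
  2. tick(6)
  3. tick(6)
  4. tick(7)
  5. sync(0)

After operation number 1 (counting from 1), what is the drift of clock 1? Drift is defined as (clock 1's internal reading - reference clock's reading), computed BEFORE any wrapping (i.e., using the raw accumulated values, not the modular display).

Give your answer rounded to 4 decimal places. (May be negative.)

Answer: -1.8000

Derivation:
After op 1 tick(9): ref=9.0000 raw=[9.9000 7.2000 9.9000 11.2500]
Drift of clock 1 after op 1: 7.2000 - 9.0000 = -1.8000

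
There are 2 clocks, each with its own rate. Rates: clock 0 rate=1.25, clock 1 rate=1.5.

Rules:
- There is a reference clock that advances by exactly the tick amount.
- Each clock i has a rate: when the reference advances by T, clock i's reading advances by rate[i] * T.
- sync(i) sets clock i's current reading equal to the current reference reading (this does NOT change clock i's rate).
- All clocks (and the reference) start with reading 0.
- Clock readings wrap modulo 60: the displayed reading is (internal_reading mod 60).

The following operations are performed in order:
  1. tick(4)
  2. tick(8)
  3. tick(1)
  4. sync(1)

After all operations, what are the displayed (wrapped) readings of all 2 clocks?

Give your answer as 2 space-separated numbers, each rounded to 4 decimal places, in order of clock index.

After op 1 tick(4): ref=4.0000 raw=[5.0000 6.0000]
After op 2 tick(8): ref=12.0000 raw=[15.0000 18.0000]
After op 3 tick(1): ref=13.0000 raw=[16.2500 19.5000]
After op 4 sync(1): ref=13.0000 raw=[16.2500 13.0000]
Wrap final raw readings (mod 60): 16.2500 mod 60 = 16.2500; 13.0000 mod 60 = 13.0000

Answer: 16.2500 13.0000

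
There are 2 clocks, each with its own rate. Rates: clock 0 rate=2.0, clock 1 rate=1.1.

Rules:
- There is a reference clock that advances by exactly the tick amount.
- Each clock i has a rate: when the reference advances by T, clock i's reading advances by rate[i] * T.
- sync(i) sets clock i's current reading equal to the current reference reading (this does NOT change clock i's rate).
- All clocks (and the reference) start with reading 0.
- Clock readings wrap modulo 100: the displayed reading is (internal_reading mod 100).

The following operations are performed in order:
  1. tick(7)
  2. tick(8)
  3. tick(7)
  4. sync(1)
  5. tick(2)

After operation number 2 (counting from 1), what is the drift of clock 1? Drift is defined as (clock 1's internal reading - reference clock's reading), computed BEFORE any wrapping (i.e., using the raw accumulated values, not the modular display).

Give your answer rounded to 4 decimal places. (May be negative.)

After op 1 tick(7): ref=7.0000 raw=[14.0000 7.7000]
After op 2 tick(8): ref=15.0000 raw=[30.0000 16.5000]
Drift of clock 1 after op 2: 16.5000 - 15.0000 = 1.5000

Answer: 1.5000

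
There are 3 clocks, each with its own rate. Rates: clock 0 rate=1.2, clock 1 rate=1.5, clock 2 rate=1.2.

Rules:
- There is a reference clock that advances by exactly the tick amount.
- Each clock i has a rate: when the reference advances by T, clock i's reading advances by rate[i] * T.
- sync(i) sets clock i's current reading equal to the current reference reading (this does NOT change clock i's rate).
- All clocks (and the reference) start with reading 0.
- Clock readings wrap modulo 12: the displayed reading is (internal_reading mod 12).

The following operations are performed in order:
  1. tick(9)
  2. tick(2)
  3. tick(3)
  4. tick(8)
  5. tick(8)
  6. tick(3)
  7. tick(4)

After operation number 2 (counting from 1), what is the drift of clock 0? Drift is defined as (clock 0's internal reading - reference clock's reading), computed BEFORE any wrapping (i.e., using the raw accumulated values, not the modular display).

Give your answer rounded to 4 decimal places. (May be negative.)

Answer: 2.2000

Derivation:
After op 1 tick(9): ref=9.0000 raw=[10.8000 13.5000 10.8000]
After op 2 tick(2): ref=11.0000 raw=[13.2000 16.5000 13.2000]
Drift of clock 0 after op 2: 13.2000 - 11.0000 = 2.2000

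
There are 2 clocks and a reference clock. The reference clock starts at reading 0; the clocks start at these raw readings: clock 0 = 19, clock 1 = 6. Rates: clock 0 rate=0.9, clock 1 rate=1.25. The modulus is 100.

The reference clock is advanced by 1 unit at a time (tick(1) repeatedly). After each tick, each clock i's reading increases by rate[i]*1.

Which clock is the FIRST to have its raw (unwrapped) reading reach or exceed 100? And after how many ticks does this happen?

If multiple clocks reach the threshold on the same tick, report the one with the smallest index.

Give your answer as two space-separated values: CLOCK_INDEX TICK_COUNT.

clock 0: start=19, rate=0.9, needs 100-19 = 81; ticks = ceil(81/0.9) = ceil(90.0000) = 90; reading at tick 90 = 19 + 0.9*90 = 100.0000
clock 1: start=6, rate=1.25, needs 100-6 = 94; ticks = ceil(94/1.25) = ceil(75.2000) = 76; reading at tick 76 = 6 + 1.25*76 = 101.0000
Minimum tick count = 76; winners = [1]; smallest index = 1

Answer: 1 76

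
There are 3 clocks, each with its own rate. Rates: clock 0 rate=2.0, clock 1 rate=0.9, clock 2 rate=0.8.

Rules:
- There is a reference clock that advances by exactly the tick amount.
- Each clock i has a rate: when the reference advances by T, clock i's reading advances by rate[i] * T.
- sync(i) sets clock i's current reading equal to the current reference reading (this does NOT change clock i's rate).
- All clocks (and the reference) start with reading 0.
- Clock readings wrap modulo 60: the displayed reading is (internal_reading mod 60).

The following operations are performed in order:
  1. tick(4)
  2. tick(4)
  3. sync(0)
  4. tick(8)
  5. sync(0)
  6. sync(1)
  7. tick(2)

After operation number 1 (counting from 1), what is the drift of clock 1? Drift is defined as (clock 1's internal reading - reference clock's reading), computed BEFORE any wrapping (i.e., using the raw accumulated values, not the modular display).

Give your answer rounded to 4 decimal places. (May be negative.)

Answer: -0.4000

Derivation:
After op 1 tick(4): ref=4.0000 raw=[8.0000 3.6000 3.2000]
Drift of clock 1 after op 1: 3.6000 - 4.0000 = -0.4000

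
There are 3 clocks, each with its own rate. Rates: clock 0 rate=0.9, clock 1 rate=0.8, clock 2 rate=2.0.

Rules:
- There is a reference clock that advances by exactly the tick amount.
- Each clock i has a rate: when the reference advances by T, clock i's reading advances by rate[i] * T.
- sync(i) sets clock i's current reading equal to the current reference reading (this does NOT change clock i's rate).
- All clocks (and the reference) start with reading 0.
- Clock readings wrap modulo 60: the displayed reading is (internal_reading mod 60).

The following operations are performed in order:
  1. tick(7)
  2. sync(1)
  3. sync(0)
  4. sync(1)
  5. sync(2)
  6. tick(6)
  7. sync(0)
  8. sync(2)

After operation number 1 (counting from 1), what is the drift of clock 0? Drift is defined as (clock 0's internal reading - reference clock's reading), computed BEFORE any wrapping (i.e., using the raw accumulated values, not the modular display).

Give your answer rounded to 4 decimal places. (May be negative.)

Answer: -0.7000

Derivation:
After op 1 tick(7): ref=7.0000 raw=[6.3000 5.6000 14.0000]
Drift of clock 0 after op 1: 6.3000 - 7.0000 = -0.7000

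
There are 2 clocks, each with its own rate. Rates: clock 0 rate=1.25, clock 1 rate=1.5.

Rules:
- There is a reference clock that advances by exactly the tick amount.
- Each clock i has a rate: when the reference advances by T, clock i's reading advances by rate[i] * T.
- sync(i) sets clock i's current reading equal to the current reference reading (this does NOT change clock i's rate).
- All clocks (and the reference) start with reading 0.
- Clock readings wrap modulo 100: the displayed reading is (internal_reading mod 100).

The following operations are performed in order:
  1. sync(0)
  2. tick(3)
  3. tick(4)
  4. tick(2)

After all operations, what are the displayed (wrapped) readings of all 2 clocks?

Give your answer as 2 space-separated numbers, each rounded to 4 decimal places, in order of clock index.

After op 1 sync(0): ref=0.0000 raw=[0.0000 0.0000]
After op 2 tick(3): ref=3.0000 raw=[3.7500 4.5000]
After op 3 tick(4): ref=7.0000 raw=[8.7500 10.5000]
After op 4 tick(2): ref=9.0000 raw=[11.2500 13.5000]
Wrap final raw readings (mod 100): 11.2500 mod 100 = 11.2500; 13.5000 mod 100 = 13.5000

Answer: 11.2500 13.5000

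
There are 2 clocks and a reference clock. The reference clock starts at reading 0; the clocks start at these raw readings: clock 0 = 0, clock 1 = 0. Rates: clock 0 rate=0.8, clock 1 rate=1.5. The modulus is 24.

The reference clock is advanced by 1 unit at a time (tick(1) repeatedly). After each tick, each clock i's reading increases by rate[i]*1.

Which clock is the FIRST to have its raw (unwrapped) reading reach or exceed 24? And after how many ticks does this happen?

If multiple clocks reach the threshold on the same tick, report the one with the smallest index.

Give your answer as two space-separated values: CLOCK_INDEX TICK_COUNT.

clock 0: start=0, rate=0.8, needs 24-0 = 24; ticks = ceil(24/0.8) = ceil(30.0000) = 30; reading at tick 30 = 0 + 0.8*30 = 24.0000
clock 1: start=0, rate=1.5, needs 24-0 = 24; ticks = ceil(24/1.5) = ceil(16.0000) = 16; reading at tick 16 = 0 + 1.5*16 = 24.0000
Minimum tick count = 16; winners = [1]; smallest index = 1

Answer: 1 16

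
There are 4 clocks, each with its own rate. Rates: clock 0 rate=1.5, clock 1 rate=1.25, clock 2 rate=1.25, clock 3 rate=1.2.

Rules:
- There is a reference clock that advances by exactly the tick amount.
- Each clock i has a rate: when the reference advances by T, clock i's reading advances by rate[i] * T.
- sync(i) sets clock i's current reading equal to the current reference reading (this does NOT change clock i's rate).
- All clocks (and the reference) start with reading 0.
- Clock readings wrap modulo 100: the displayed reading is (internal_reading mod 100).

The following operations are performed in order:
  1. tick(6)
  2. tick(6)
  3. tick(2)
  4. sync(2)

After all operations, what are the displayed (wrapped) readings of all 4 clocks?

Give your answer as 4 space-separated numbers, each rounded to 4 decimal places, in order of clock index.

After op 1 tick(6): ref=6.0000 raw=[9.0000 7.5000 7.5000 7.2000]
After op 2 tick(6): ref=12.0000 raw=[18.0000 15.0000 15.0000 14.4000]
After op 3 tick(2): ref=14.0000 raw=[21.0000 17.5000 17.5000 16.8000]
After op 4 sync(2): ref=14.0000 raw=[21.0000 17.5000 14.0000 16.8000]
Wrap final raw readings (mod 100): 21.0000 mod 100 = 21.0000; 17.5000 mod 100 = 17.5000; 14.0000 mod 100 = 14.0000; 16.8000 mod 100 = 16.8000

Answer: 21.0000 17.5000 14.0000 16.8000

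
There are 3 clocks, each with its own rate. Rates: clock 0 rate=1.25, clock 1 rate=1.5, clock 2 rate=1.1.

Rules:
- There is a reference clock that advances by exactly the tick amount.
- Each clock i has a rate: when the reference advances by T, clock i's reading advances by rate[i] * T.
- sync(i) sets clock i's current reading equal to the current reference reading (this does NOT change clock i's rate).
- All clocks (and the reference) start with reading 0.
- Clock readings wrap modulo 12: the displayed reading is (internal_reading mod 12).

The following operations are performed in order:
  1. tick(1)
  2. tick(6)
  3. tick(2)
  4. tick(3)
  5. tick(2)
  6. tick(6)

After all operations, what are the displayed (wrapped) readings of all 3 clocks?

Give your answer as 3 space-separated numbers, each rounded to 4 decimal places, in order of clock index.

After op 1 tick(1): ref=1.0000 raw=[1.2500 1.5000 1.1000]
After op 2 tick(6): ref=7.0000 raw=[8.7500 10.5000 7.7000]
After op 3 tick(2): ref=9.0000 raw=[11.2500 13.5000 9.9000]
After op 4 tick(3): ref=12.0000 raw=[15.0000 18.0000 13.2000]
After op 5 tick(2): ref=14.0000 raw=[17.5000 21.0000 15.4000]
After op 6 tick(6): ref=20.0000 raw=[25.0000 30.0000 22.0000]
Wrap final raw readings (mod 12): 25.0000 mod 12 = 1.0000; 30.0000 mod 12 = 6.0000; 22.0000 mod 12 = 10.0000

Answer: 1.0000 6.0000 10.0000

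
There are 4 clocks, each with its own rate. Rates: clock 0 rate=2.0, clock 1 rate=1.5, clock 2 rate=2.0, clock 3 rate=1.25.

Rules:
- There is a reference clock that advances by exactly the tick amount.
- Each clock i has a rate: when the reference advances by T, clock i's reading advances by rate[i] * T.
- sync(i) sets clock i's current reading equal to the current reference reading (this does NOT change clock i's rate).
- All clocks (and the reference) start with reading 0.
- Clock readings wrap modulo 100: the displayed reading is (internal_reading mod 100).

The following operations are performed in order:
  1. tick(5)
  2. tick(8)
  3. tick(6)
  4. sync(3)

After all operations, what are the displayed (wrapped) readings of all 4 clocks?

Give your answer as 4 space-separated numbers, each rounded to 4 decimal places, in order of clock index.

Answer: 38.0000 28.5000 38.0000 19.0000

Derivation:
After op 1 tick(5): ref=5.0000 raw=[10.0000 7.5000 10.0000 6.2500]
After op 2 tick(8): ref=13.0000 raw=[26.0000 19.5000 26.0000 16.2500]
After op 3 tick(6): ref=19.0000 raw=[38.0000 28.5000 38.0000 23.7500]
After op 4 sync(3): ref=19.0000 raw=[38.0000 28.5000 38.0000 19.0000]
Wrap final raw readings (mod 100): 38.0000 mod 100 = 38.0000; 28.5000 mod 100 = 28.5000; 38.0000 mod 100 = 38.0000; 19.0000 mod 100 = 19.0000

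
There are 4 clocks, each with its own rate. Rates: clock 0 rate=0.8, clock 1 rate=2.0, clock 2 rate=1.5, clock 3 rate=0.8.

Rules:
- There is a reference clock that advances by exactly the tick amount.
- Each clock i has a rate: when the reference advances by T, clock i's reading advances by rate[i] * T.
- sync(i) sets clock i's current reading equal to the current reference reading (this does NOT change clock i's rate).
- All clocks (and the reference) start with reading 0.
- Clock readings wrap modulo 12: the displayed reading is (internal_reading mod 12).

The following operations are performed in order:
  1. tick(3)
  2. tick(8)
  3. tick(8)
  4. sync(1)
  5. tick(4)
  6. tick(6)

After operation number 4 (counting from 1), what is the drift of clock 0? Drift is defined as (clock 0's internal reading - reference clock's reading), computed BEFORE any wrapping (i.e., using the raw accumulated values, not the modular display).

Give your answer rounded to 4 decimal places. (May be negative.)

After op 1 tick(3): ref=3.0000 raw=[2.4000 6.0000 4.5000 2.4000]
After op 2 tick(8): ref=11.0000 raw=[8.8000 22.0000 16.5000 8.8000]
After op 3 tick(8): ref=19.0000 raw=[15.2000 38.0000 28.5000 15.2000]
After op 4 sync(1): ref=19.0000 raw=[15.2000 19.0000 28.5000 15.2000]
Drift of clock 0 after op 4: 15.2000 - 19.0000 = -3.8000

Answer: -3.8000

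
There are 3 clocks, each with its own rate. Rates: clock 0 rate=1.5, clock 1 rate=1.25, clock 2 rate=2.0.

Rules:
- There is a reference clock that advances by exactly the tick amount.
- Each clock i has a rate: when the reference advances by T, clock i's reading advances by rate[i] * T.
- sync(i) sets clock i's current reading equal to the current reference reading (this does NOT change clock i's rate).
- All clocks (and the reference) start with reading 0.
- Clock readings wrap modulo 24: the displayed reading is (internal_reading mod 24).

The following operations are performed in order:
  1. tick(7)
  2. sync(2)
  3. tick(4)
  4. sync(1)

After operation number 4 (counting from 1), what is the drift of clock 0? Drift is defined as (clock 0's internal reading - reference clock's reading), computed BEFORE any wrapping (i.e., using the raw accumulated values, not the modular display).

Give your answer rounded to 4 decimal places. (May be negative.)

After op 1 tick(7): ref=7.0000 raw=[10.5000 8.7500 14.0000]
After op 2 sync(2): ref=7.0000 raw=[10.5000 8.7500 7.0000]
After op 3 tick(4): ref=11.0000 raw=[16.5000 13.7500 15.0000]
After op 4 sync(1): ref=11.0000 raw=[16.5000 11.0000 15.0000]
Drift of clock 0 after op 4: 16.5000 - 11.0000 = 5.5000

Answer: 5.5000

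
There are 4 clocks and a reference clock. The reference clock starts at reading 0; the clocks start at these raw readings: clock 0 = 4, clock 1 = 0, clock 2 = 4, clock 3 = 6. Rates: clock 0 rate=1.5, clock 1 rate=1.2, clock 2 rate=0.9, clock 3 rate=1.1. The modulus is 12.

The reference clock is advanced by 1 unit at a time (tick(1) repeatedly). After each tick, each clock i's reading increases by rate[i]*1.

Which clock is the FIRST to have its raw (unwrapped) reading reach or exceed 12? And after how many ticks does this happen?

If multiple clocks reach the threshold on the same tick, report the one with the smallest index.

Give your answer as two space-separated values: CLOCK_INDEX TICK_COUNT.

clock 0: start=4, rate=1.5, needs 12-4 = 8; ticks = ceil(8/1.5) = ceil(5.3333) = 6; reading at tick 6 = 4 + 1.5*6 = 13.0000
clock 1: start=0, rate=1.2, needs 12-0 = 12; ticks = ceil(12/1.2) = ceil(10.0000) = 10; reading at tick 10 = 0 + 1.2*10 = 12.0000
clock 2: start=4, rate=0.9, needs 12-4 = 8; ticks = ceil(8/0.9) = ceil(8.8889) = 9; reading at tick 9 = 4 + 0.9*9 = 12.1000
clock 3: start=6, rate=1.1, needs 12-6 = 6; ticks = ceil(6/1.1) = ceil(5.4545) = 6; reading at tick 6 = 6 + 1.1*6 = 12.6000
Minimum tick count = 6; winners = [0, 3]; smallest index = 0

Answer: 0 6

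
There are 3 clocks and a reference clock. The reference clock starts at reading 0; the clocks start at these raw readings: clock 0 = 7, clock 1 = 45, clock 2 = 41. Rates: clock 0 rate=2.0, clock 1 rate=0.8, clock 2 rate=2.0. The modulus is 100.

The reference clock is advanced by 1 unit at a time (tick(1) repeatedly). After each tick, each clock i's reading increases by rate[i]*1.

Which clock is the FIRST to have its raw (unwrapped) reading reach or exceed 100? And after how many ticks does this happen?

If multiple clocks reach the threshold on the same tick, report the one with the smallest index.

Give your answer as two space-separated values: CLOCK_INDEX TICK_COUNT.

clock 0: start=7, rate=2.0, needs 100-7 = 93; ticks = ceil(93/2.0) = ceil(46.5000) = 47; reading at tick 47 = 7 + 2.0*47 = 101.0000
clock 1: start=45, rate=0.8, needs 100-45 = 55; ticks = ceil(55/0.8) = ceil(68.7500) = 69; reading at tick 69 = 45 + 0.8*69 = 100.2000
clock 2: start=41, rate=2.0, needs 100-41 = 59; ticks = ceil(59/2.0) = ceil(29.5000) = 30; reading at tick 30 = 41 + 2.0*30 = 101.0000
Minimum tick count = 30; winners = [2]; smallest index = 2

Answer: 2 30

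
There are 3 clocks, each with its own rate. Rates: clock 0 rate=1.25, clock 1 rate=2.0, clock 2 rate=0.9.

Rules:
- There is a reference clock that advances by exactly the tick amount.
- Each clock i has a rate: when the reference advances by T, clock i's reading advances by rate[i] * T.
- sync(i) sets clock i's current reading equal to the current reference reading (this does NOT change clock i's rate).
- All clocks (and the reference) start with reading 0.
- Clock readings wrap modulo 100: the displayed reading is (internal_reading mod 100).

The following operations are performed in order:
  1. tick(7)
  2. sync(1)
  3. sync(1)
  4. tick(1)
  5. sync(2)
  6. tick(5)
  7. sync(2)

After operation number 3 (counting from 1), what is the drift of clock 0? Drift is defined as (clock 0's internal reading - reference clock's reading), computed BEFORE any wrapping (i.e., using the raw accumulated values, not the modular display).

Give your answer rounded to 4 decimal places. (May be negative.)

Answer: 1.7500

Derivation:
After op 1 tick(7): ref=7.0000 raw=[8.7500 14.0000 6.3000]
After op 2 sync(1): ref=7.0000 raw=[8.7500 7.0000 6.3000]
After op 3 sync(1): ref=7.0000 raw=[8.7500 7.0000 6.3000]
Drift of clock 0 after op 3: 8.7500 - 7.0000 = 1.7500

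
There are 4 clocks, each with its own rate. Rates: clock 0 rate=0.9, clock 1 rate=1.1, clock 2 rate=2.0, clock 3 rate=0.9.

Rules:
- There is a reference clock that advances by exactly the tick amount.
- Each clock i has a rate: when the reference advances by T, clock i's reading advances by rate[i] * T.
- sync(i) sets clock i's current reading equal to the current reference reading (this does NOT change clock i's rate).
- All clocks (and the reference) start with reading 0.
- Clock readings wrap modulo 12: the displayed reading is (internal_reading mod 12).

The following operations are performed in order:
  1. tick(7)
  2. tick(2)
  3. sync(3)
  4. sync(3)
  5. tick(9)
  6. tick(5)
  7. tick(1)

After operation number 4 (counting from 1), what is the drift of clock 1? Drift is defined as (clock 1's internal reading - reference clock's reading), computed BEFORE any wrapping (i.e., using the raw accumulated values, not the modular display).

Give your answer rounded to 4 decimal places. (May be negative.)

Answer: 0.9000

Derivation:
After op 1 tick(7): ref=7.0000 raw=[6.3000 7.7000 14.0000 6.3000]
After op 2 tick(2): ref=9.0000 raw=[8.1000 9.9000 18.0000 8.1000]
After op 3 sync(3): ref=9.0000 raw=[8.1000 9.9000 18.0000 9.0000]
After op 4 sync(3): ref=9.0000 raw=[8.1000 9.9000 18.0000 9.0000]
Drift of clock 1 after op 4: 9.9000 - 9.0000 = 0.9000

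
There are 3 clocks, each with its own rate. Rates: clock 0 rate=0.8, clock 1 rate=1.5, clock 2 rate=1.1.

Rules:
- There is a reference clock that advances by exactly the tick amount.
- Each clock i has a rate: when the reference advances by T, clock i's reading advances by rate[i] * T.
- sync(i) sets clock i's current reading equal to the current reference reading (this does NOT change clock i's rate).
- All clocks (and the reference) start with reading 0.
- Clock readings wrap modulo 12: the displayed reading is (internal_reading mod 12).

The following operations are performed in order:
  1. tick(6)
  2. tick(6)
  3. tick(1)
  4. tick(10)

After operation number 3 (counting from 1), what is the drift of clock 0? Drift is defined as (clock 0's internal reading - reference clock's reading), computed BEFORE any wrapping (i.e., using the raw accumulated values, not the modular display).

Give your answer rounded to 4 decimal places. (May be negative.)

Answer: -2.6000

Derivation:
After op 1 tick(6): ref=6.0000 raw=[4.8000 9.0000 6.6000]
After op 2 tick(6): ref=12.0000 raw=[9.6000 18.0000 13.2000]
After op 3 tick(1): ref=13.0000 raw=[10.4000 19.5000 14.3000]
Drift of clock 0 after op 3: 10.4000 - 13.0000 = -2.6000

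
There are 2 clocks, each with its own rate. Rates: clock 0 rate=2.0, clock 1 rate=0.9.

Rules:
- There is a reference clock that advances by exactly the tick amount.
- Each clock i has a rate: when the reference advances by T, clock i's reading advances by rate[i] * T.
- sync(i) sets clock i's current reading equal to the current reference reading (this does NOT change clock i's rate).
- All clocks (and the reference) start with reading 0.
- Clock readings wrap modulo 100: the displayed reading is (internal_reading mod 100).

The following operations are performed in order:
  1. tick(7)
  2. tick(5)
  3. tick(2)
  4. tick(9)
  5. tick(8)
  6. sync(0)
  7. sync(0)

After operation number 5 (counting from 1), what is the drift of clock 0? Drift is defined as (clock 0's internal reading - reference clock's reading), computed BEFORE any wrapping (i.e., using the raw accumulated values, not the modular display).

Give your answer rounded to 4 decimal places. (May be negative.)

After op 1 tick(7): ref=7.0000 raw=[14.0000 6.3000]
After op 2 tick(5): ref=12.0000 raw=[24.0000 10.8000]
After op 3 tick(2): ref=14.0000 raw=[28.0000 12.6000]
After op 4 tick(9): ref=23.0000 raw=[46.0000 20.7000]
After op 5 tick(8): ref=31.0000 raw=[62.0000 27.9000]
Drift of clock 0 after op 5: 62.0000 - 31.0000 = 31.0000

Answer: 31.0000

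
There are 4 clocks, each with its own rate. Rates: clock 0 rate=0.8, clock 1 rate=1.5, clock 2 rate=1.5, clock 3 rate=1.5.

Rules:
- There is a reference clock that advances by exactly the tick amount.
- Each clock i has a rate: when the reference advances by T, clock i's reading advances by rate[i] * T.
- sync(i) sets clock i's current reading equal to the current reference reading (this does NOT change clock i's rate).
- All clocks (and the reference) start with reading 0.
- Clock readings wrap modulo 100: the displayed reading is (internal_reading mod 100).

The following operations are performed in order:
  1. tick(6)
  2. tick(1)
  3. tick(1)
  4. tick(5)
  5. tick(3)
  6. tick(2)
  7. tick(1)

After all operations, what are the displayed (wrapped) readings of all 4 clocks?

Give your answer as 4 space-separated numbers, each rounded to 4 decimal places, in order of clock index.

After op 1 tick(6): ref=6.0000 raw=[4.8000 9.0000 9.0000 9.0000]
After op 2 tick(1): ref=7.0000 raw=[5.6000 10.5000 10.5000 10.5000]
After op 3 tick(1): ref=8.0000 raw=[6.4000 12.0000 12.0000 12.0000]
After op 4 tick(5): ref=13.0000 raw=[10.4000 19.5000 19.5000 19.5000]
After op 5 tick(3): ref=16.0000 raw=[12.8000 24.0000 24.0000 24.0000]
After op 6 tick(2): ref=18.0000 raw=[14.4000 27.0000 27.0000 27.0000]
After op 7 tick(1): ref=19.0000 raw=[15.2000 28.5000 28.5000 28.5000]
Wrap final raw readings (mod 100): 15.2000 mod 100 = 15.2000; 28.5000 mod 100 = 28.5000; 28.5000 mod 100 = 28.5000; 28.5000 mod 100 = 28.5000

Answer: 15.2000 28.5000 28.5000 28.5000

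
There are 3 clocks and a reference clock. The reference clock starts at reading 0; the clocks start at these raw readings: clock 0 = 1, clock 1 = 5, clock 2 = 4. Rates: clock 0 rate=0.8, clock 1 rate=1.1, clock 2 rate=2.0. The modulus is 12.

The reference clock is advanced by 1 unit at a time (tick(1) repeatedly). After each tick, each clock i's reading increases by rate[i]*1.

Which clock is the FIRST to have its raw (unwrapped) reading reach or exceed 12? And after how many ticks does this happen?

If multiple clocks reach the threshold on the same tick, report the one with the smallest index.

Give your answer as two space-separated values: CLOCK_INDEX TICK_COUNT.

clock 0: start=1, rate=0.8, needs 12-1 = 11; ticks = ceil(11/0.8) = ceil(13.7500) = 14; reading at tick 14 = 1 + 0.8*14 = 12.2000
clock 1: start=5, rate=1.1, needs 12-5 = 7; ticks = ceil(7/1.1) = ceil(6.3636) = 7; reading at tick 7 = 5 + 1.1*7 = 12.7000
clock 2: start=4, rate=2.0, needs 12-4 = 8; ticks = ceil(8/2.0) = ceil(4.0000) = 4; reading at tick 4 = 4 + 2.0*4 = 12.0000
Minimum tick count = 4; winners = [2]; smallest index = 2

Answer: 2 4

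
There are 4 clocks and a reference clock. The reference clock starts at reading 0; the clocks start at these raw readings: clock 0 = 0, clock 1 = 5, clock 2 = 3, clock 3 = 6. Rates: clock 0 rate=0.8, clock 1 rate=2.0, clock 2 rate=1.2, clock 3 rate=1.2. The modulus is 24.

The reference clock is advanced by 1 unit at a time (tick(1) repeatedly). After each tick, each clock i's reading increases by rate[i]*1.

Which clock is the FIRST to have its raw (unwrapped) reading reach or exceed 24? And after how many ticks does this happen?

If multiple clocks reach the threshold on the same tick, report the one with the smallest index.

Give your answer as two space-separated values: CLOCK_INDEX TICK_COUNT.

Answer: 1 10

Derivation:
clock 0: start=0, rate=0.8, needs 24-0 = 24; ticks = ceil(24/0.8) = ceil(30.0000) = 30; reading at tick 30 = 0 + 0.8*30 = 24.0000
clock 1: start=5, rate=2.0, needs 24-5 = 19; ticks = ceil(19/2.0) = ceil(9.5000) = 10; reading at tick 10 = 5 + 2.0*10 = 25.0000
clock 2: start=3, rate=1.2, needs 24-3 = 21; ticks = ceil(21/1.2) = ceil(17.5000) = 18; reading at tick 18 = 3 + 1.2*18 = 24.6000
clock 3: start=6, rate=1.2, needs 24-6 = 18; ticks = ceil(18/1.2) = ceil(15.0000) = 15; reading at tick 15 = 6 + 1.2*15 = 24.0000
Minimum tick count = 10; winners = [1]; smallest index = 1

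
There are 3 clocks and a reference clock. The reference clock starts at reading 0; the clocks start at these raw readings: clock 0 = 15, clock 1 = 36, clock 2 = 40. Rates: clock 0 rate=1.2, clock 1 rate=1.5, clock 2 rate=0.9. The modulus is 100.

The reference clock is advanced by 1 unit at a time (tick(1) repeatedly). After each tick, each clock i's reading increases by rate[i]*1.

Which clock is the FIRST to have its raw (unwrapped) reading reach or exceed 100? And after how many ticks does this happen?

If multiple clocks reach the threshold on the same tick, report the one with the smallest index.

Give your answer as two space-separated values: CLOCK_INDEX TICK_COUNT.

clock 0: start=15, rate=1.2, needs 100-15 = 85; ticks = ceil(85/1.2) = ceil(70.8333) = 71; reading at tick 71 = 15 + 1.2*71 = 100.2000
clock 1: start=36, rate=1.5, needs 100-36 = 64; ticks = ceil(64/1.5) = ceil(42.6667) = 43; reading at tick 43 = 36 + 1.5*43 = 100.5000
clock 2: start=40, rate=0.9, needs 100-40 = 60; ticks = ceil(60/0.9) = ceil(66.6667) = 67; reading at tick 67 = 40 + 0.9*67 = 100.3000
Minimum tick count = 43; winners = [1]; smallest index = 1

Answer: 1 43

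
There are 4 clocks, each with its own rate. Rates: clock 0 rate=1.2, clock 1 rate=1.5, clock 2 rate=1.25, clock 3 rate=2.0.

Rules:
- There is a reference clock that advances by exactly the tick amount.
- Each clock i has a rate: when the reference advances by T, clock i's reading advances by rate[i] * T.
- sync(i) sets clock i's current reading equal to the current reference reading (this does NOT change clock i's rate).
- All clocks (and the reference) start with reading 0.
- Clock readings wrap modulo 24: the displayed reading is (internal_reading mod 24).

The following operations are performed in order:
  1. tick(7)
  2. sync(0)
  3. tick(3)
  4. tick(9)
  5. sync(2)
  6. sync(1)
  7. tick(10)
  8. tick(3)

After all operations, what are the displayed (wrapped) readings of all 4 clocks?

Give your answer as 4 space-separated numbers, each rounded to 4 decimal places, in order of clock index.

Answer: 13.0000 14.5000 11.2500 16.0000

Derivation:
After op 1 tick(7): ref=7.0000 raw=[8.4000 10.5000 8.7500 14.0000]
After op 2 sync(0): ref=7.0000 raw=[7.0000 10.5000 8.7500 14.0000]
After op 3 tick(3): ref=10.0000 raw=[10.6000 15.0000 12.5000 20.0000]
After op 4 tick(9): ref=19.0000 raw=[21.4000 28.5000 23.7500 38.0000]
After op 5 sync(2): ref=19.0000 raw=[21.4000 28.5000 19.0000 38.0000]
After op 6 sync(1): ref=19.0000 raw=[21.4000 19.0000 19.0000 38.0000]
After op 7 tick(10): ref=29.0000 raw=[33.4000 34.0000 31.5000 58.0000]
After op 8 tick(3): ref=32.0000 raw=[37.0000 38.5000 35.2500 64.0000]
Wrap final raw readings (mod 24): 37.0000 mod 24 = 13.0000; 38.5000 mod 24 = 14.5000; 35.2500 mod 24 = 11.2500; 64.0000 mod 24 = 16.0000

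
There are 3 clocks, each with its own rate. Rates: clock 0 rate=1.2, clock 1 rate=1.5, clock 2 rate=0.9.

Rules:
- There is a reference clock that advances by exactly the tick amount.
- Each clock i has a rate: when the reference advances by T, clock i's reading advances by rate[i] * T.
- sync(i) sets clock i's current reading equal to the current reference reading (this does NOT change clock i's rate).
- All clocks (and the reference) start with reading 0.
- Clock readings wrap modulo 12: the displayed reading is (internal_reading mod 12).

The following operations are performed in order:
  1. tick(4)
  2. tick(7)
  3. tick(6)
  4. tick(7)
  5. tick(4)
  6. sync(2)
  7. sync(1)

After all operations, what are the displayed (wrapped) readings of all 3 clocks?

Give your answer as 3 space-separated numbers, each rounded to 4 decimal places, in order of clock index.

After op 1 tick(4): ref=4.0000 raw=[4.8000 6.0000 3.6000]
After op 2 tick(7): ref=11.0000 raw=[13.2000 16.5000 9.9000]
After op 3 tick(6): ref=17.0000 raw=[20.4000 25.5000 15.3000]
After op 4 tick(7): ref=24.0000 raw=[28.8000 36.0000 21.6000]
After op 5 tick(4): ref=28.0000 raw=[33.6000 42.0000 25.2000]
After op 6 sync(2): ref=28.0000 raw=[33.6000 42.0000 28.0000]
After op 7 sync(1): ref=28.0000 raw=[33.6000 28.0000 28.0000]
Wrap final raw readings (mod 12): 33.6000 mod 12 = 9.6000; 28.0000 mod 12 = 4.0000; 28.0000 mod 12 = 4.0000

Answer: 9.6000 4.0000 4.0000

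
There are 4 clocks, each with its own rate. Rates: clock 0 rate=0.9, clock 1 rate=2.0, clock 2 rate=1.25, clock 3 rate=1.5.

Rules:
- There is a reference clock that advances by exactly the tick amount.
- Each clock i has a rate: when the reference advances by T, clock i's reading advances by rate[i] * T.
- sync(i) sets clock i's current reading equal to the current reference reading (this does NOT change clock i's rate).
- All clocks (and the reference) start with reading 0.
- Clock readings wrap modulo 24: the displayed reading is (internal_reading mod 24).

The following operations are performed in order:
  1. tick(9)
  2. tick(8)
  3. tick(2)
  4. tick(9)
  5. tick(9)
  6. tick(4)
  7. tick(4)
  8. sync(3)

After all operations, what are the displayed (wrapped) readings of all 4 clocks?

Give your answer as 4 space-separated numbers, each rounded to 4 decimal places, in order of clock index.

After op 1 tick(9): ref=9.0000 raw=[8.1000 18.0000 11.2500 13.5000]
After op 2 tick(8): ref=17.0000 raw=[15.3000 34.0000 21.2500 25.5000]
After op 3 tick(2): ref=19.0000 raw=[17.1000 38.0000 23.7500 28.5000]
After op 4 tick(9): ref=28.0000 raw=[25.2000 56.0000 35.0000 42.0000]
After op 5 tick(9): ref=37.0000 raw=[33.3000 74.0000 46.2500 55.5000]
After op 6 tick(4): ref=41.0000 raw=[36.9000 82.0000 51.2500 61.5000]
After op 7 tick(4): ref=45.0000 raw=[40.5000 90.0000 56.2500 67.5000]
After op 8 sync(3): ref=45.0000 raw=[40.5000 90.0000 56.2500 45.0000]
Wrap final raw readings (mod 24): 40.5000 mod 24 = 16.5000; 90.0000 mod 24 = 18.0000; 56.2500 mod 24 = 8.2500; 45.0000 mod 24 = 21.0000

Answer: 16.5000 18.0000 8.2500 21.0000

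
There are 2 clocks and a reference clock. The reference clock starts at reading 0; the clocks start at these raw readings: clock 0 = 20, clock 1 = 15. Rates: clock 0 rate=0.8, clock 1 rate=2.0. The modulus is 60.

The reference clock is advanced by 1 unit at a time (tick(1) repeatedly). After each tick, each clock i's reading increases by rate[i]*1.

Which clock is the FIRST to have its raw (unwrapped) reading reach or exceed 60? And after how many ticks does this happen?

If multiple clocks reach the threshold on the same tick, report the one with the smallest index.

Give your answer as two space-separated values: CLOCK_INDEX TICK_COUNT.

clock 0: start=20, rate=0.8, needs 60-20 = 40; ticks = ceil(40/0.8) = ceil(50.0000) = 50; reading at tick 50 = 20 + 0.8*50 = 60.0000
clock 1: start=15, rate=2.0, needs 60-15 = 45; ticks = ceil(45/2.0) = ceil(22.5000) = 23; reading at tick 23 = 15 + 2.0*23 = 61.0000
Minimum tick count = 23; winners = [1]; smallest index = 1

Answer: 1 23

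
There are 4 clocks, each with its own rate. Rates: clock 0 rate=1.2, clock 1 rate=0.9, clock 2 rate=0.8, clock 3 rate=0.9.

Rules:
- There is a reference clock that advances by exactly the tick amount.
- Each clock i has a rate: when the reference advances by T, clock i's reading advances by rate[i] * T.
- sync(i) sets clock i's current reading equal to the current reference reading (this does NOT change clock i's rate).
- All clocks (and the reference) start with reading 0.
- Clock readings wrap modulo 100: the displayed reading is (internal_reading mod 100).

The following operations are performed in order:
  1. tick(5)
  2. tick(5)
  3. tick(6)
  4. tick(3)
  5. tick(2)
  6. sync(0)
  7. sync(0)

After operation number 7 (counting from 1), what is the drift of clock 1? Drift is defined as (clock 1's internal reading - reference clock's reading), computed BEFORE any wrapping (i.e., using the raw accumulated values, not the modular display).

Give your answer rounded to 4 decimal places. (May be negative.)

After op 1 tick(5): ref=5.0000 raw=[6.0000 4.5000 4.0000 4.5000]
After op 2 tick(5): ref=10.0000 raw=[12.0000 9.0000 8.0000 9.0000]
After op 3 tick(6): ref=16.0000 raw=[19.2000 14.4000 12.8000 14.4000]
After op 4 tick(3): ref=19.0000 raw=[22.8000 17.1000 15.2000 17.1000]
After op 5 tick(2): ref=21.0000 raw=[25.2000 18.9000 16.8000 18.9000]
After op 6 sync(0): ref=21.0000 raw=[21.0000 18.9000 16.8000 18.9000]
After op 7 sync(0): ref=21.0000 raw=[21.0000 18.9000 16.8000 18.9000]
Drift of clock 1 after op 7: 18.9000 - 21.0000 = -2.1000

Answer: -2.1000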